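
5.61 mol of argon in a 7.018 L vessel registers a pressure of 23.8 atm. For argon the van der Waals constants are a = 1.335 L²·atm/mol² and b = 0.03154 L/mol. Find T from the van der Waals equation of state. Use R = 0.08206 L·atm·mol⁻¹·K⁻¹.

T ≈ 366.4 K

T = (P + a n²/V²)(V − nb)/(nR)
P + a n²/V² = 23.8 + (1.335)(5.61)²/(7.018)² = 24.653 atm
V − nb = 7.018 − (5.61)(0.03154) = 6.8411 L
T = (24.653)(6.8411)/((5.61)(0.08206)) = 366.4 K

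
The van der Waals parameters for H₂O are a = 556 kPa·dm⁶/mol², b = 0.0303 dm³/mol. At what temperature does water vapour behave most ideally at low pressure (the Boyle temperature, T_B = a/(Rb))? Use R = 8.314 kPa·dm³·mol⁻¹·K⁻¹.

T_B ≈ 2207 K

For a van der Waals gas the second virial coefficient B₂ = b − a/(RT) vanishes at T_B = a/(Rb).
T_B = 556/(8.314×0.0303) = 556/0.25191 = 2207 K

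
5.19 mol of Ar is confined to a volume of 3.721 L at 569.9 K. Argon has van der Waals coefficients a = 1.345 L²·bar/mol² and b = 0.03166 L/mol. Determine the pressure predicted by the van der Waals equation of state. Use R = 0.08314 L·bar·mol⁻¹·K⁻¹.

P = nRT/(V − nb) − a n²/V²
nRT/(V − nb) = (5.19)(0.08314)(569.9)/(3.721 − 5.19×0.03166) = 245.91/3.5567 = 69.140 bar
a n²/V² = (1.345)(5.19)²/(3.721)² = 2.6166 bar
P = 69.140 − 2.6166 = 66.52 bar

P ≈ 66.52 bar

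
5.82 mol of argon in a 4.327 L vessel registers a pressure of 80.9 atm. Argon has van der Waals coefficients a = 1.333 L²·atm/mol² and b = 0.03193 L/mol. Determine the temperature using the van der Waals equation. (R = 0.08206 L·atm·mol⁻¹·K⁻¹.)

T = (P + a n²/V²)(V − nb)/(nR)
P + a n²/V² = 80.9 + (1.333)(5.82)²/(4.327)² = 83.312 atm
V − nb = 4.327 − (5.82)(0.03193) = 4.1412 L
T = (83.312)(4.1412)/((5.82)(0.08206)) = 722.4 K

T ≈ 722.4 K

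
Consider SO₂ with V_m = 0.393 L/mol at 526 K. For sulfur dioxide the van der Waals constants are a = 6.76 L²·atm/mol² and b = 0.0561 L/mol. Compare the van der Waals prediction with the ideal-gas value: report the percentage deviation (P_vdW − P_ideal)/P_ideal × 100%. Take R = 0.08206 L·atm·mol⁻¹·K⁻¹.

Ideal: P_ideal = RT/V_m = (0.08206)(526)/0.393 = 109.831 atm
vdW: P = RT/(V_m − b) − a/V_m² = 43.1636/0.336900 − 6.76/0.154449 = 128.120 − 43.7685 = 84.352 atm
% deviation = (84.352 − 109.831)/109.831 × 100% = -23.20%

-23.20 %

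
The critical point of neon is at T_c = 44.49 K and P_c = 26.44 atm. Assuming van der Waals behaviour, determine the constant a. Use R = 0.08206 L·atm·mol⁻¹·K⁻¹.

a ≈ 0.2127 L²·atm/mol²

From T_c = 8a/(27Rb) and P_c = a/(27b²): a = 27 R² T_c²/(64 P_c).
a = 27×(0.08206)²×(44.49)²/(64×26.44) = 359.87/1692.2 = 0.2127 L²·atm/mol²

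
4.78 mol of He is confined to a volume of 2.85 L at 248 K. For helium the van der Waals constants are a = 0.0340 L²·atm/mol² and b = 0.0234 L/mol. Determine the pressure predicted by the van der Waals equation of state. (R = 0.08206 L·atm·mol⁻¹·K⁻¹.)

P = nRT/(V − nb) − a n²/V²
nRT/(V − nb) = (4.78)(0.08206)(248)/(2.85 − 4.78×0.0234) = 97.277/2.7381 = 35.527 atm
a n²/V² = (0.0340)(4.78)²/(2.85)² = 0.095641 atm
P = 35.527 − 0.095641 = 35.43 atm

P ≈ 35.43 atm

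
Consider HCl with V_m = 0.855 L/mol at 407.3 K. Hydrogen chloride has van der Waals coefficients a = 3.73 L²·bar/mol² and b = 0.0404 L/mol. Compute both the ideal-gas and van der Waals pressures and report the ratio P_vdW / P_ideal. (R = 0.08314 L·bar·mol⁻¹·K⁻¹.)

Ideal: P_ideal = RT/V_m = (0.08314)(407.3)/0.855 = 39.6058 bar
vdW: P = RT/(V_m − b) − a/V_m² = 33.8629/0.814600 − 3.73/0.731025 = 41.5700 − 5.10242 = 36.4676 bar
Ratio = 36.4676/39.6058 = 0.9208

P_vdW / P_ideal ≈ 0.9208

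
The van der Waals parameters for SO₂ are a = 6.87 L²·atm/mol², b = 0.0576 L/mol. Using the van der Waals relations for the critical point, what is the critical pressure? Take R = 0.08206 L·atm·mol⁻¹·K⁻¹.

P_c ≈ 76.69 atm

For a van der Waals gas, P_c = a/(27b²).
P_c = 6.87/(27×(0.0576)²) = 6.87/0.089580 = 76.69 atm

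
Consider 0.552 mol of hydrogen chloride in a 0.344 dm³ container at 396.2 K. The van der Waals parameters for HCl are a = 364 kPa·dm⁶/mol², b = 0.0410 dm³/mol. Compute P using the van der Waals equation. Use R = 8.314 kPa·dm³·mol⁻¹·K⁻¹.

P = nRT/(V − nb) − a n²/V²
nRT/(V − nb) = (0.552)(8.314)(396.2)/(0.344 − 0.552×0.0410) = 1818.3/0.32137 = 5658.0 kPa
a n²/V² = (364)(0.552)²/(0.344)² = 937.27 kPa
P = 5658.0 − 937.27 = 4721 kPa

P ≈ 4721 kPa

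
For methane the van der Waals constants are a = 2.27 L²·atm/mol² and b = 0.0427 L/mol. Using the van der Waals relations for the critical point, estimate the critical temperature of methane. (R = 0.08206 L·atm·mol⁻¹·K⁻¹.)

T_c ≈ 192.0 K

For a van der Waals gas, T_c = 8a/(27Rb).
T_c = 8×2.27/(27×0.08206×0.0427) = 18.160/0.094607 = 192.0 K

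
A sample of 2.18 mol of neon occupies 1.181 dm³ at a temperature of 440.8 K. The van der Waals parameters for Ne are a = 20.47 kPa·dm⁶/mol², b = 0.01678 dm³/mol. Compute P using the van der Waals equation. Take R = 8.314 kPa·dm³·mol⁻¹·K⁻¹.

P ≈ 6911 kPa

P = nRT/(V − nb) − a n²/V²
nRT/(V − nb) = (2.18)(8.314)(440.8)/(1.181 − 2.18×0.01678) = 7989.3/1.1444 = 6981.2 kPa
a n²/V² = (20.47)(2.18)²/(1.181)² = 69.748 kPa
P = 6981.2 − 69.748 = 6911 kPa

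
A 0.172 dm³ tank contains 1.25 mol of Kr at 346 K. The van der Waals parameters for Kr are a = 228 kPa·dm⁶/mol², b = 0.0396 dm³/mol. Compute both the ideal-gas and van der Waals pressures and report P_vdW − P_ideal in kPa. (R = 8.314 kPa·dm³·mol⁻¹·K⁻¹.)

Ideal: P_ideal = nRT/V = (1.25)(8.314)(346)/0.172 = 20905.8 kPa
vdW: P = nRT/(V − nb) − a n²/V² = 3595.81/0.122500 − 356.250/0.0295840 = 29353.6 − 12042.0 = 17311.6 kPa
ΔP = 17311.6 − 20905.8 = -3594 kPa

ΔP ≈ -3594 kPa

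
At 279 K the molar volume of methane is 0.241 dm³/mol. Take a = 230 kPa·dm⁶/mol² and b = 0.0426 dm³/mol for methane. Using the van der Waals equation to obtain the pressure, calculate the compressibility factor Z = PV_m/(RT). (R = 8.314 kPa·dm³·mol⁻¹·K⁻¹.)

P = RT/(V_m − b) − a/V_m² = (8.314)(279)/(0.241 − 0.0426) − 230/(0.241)²
  = 2319.6/0.19840 − 3960.0 = 11692 − 3960.0 = 7732 kPa
Z = PV_m/(RT) = (7732)(0.241)/((8.314)(279)) = 1863.4/2319.6 = 0.8033

Z ≈ 0.8033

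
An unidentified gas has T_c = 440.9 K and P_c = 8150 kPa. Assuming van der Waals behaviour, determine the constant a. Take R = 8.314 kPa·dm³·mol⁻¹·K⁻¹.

a ≈ 695.5 kPa·dm⁶/mol²

From T_c = 8a/(27Rb) and P_c = a/(27b²): a = 27 R² T_c²/(64 P_c).
a = 27×(8.314)²×(440.9)²/(64×8150) = 362797263/521600 = 695.5 kPa·dm⁶/mol²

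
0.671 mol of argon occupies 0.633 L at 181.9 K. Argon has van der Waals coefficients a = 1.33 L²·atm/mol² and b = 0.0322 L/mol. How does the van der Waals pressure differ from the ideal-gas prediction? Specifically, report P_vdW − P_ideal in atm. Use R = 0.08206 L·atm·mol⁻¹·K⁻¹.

Ideal: P_ideal = nRT/V = (0.671)(0.08206)(181.9)/0.633 = 15.8228 atm
vdW: P = nRT/(V − nb) − a n²/V² = 10.0158/0.611394 − 0.598821/0.400689 = 16.3819 − 1.49448 = 14.8874 atm
ΔP = 14.8874 − 15.8228 = -0.935 atm

ΔP ≈ -0.935 atm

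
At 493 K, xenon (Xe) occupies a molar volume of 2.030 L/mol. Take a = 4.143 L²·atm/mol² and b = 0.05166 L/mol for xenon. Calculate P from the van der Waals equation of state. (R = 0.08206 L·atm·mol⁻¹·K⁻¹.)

P ≈ 19.44 atm

P = RT/(V_m − b) − a/V_m²
RT/(V_m − b) = (0.08206)(493)/(2.030 − 0.05166) = 40.456/1.9783 = 20.450 atm
a/V_m² = 4.143/(2.030)² = 1.0054 atm
P = 20.450 − 1.0054 = 19.44 atm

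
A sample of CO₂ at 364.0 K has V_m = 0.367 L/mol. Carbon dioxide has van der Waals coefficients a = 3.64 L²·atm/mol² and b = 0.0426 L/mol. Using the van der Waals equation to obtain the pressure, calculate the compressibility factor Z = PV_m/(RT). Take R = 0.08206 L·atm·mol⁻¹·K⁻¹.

P = RT/(V_m − b) − a/V_m² = (0.08206)(364.0)/(0.367 − 0.0426) − 3.64/(0.367)²
  = 29.870/0.32440 − 27.025 = 92.078 − 27.025 = 65.053 atm
Z = PV_m/(RT) = (65.053)(0.367)/((0.08206)(364.0)) = 23.874/29.870 = 0.7993

Z ≈ 0.7993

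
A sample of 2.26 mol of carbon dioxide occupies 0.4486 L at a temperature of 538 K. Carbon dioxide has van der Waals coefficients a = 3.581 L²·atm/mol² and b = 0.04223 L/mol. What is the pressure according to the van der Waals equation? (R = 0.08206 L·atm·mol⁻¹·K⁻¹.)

P ≈ 191.6 atm

P = nRT/(V − nb) − a n²/V²
nRT/(V − nb) = (2.26)(0.08206)(538)/(0.4486 − 2.26×0.04223) = 99.775/0.35316 = 282.52 atm
a n²/V² = (3.581)(2.26)²/(0.4486)² = 90.887 atm
P = 282.52 − 90.887 = 191.6 atm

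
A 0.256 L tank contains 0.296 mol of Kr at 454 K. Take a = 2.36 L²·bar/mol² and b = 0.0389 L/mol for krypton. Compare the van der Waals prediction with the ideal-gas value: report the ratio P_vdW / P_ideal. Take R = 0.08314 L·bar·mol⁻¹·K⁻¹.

Ideal: P_ideal = nRT/V = (0.296)(0.08314)(454)/0.256 = 43.6433 bar
vdW: P = nRT/(V − nb) − a n²/V² = 11.1727/0.244486 − 0.206774/0.0655360 = 45.6987 − 3.15512 = 42.5436 bar
Ratio = 42.5436/43.6433 = 0.9748

P_vdW / P_ideal ≈ 0.9748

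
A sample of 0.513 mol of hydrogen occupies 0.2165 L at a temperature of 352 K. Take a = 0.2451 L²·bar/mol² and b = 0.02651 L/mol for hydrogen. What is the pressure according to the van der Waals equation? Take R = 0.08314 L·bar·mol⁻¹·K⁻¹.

P = nRT/(V − nb) − a n²/V²
nRT/(V − nb) = (0.513)(0.08314)(352)/(0.2165 − 0.513×0.02651) = 15.013/0.20290 = 73.992 bar
a n²/V² = (0.2451)(0.513)²/(0.2165)² = 1.3761 bar
P = 73.992 − 1.3761 = 72.62 bar

P ≈ 72.62 bar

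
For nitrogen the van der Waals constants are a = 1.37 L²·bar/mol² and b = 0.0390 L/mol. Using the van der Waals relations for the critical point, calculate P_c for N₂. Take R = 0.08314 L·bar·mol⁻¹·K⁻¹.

P_c ≈ 33.36 bar

For a van der Waals gas, P_c = a/(27b²).
P_c = 1.37/(27×(0.0390)²) = 1.37/0.041067 = 33.36 bar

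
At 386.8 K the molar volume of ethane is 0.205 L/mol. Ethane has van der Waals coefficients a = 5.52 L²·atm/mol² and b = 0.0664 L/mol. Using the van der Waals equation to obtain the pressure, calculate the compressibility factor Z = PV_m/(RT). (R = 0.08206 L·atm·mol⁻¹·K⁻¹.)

Z ≈ 0.6307

P = RT/(V_m − b) − a/V_m² = (0.08206)(386.8)/(0.205 − 0.0664) − 5.52/(0.205)²
  = 31.741/0.13860 − 131.35 = 229.01 − 131.35 = 97.66 atm
Z = PV_m/(RT) = (97.66)(0.205)/((0.08206)(386.8)) = 20.020/31.741 = 0.6307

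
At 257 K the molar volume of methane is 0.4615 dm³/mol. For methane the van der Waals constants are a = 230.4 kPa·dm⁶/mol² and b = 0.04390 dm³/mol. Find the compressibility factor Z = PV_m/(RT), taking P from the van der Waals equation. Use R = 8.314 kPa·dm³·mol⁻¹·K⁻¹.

P = RT/(V_m − b) − a/V_m² = (8.314)(257)/(0.4615 − 0.04390) − 230.4/(0.4615)²
  = 2136.7/0.41760 − 1081.8 = 5116.6 − 1081.8 = 4034.8 kPa
Z = PV_m/(RT) = (4034.8)(0.4615)/((8.314)(257)) = 1862.1/2136.7 = 0.8715

Z ≈ 0.8715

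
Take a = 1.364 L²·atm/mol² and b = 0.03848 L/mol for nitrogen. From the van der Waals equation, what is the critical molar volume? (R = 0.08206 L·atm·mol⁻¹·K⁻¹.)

V_m,c ≈ 0.1154 L/mol

For a van der Waals gas, V_m,c = 3b.
V_m,c = 3×0.03848 = 0.1154 L/mol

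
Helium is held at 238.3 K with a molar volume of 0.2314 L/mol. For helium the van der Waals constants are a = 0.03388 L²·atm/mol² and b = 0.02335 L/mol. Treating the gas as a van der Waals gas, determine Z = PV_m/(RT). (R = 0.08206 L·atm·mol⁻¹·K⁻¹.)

P = RT/(V_m − b) − a/V_m² = (0.08206)(238.3)/(0.2314 − 0.02335) − 0.03388/(0.2314)²
  = 19.555/0.20805 − 0.63273 = 93.992 − 0.63273 = 93.359 atm
Z = PV_m/(RT) = (93.359)(0.2314)/((0.08206)(238.3)) = 21.603/19.555 = 1.105

Z ≈ 1.105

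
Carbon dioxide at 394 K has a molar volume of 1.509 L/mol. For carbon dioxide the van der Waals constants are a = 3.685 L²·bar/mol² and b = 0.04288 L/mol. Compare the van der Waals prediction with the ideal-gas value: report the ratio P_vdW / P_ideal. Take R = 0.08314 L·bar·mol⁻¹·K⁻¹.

P_vdW / P_ideal ≈ 0.9547

Ideal: P_ideal = RT/V_m = (0.08314)(394)/1.509 = 21.7079 bar
vdW: P = RT/(V_m − b) − a/V_m² = 32.7572/1.46612 − 3.685/2.27708 = 22.3428 − 1.61830 = 20.7245 bar
Ratio = 20.7245/21.7079 = 0.9547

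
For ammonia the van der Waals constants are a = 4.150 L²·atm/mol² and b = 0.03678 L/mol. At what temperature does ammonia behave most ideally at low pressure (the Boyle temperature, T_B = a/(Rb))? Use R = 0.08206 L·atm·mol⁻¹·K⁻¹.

For a van der Waals gas the second virial coefficient B₂ = b − a/(RT) vanishes at T_B = a/(Rb).
T_B = 4.150/(0.08206×0.03678) = 4.150/0.0030182 = 1375 K

T_B ≈ 1375 K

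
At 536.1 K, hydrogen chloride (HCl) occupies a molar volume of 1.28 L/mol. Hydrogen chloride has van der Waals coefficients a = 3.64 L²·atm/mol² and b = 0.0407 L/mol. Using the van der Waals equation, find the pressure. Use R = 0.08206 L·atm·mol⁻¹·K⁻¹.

P = RT/(V_m − b) − a/V_m²
RT/(V_m − b) = (0.08206)(536.1)/(1.28 − 0.0407) = 43.992/1.2393 = 35.497 atm
a/V_m² = 3.64/(1.28)² = 2.2217 atm
P = 35.497 − 2.2217 = 33.28 atm

P ≈ 33.28 atm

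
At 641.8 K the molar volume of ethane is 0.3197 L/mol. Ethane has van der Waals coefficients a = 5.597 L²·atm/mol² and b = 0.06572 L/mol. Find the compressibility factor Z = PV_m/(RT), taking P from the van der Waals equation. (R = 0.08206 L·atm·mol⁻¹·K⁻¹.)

P = RT/(V_m − b) − a/V_m² = (0.08206)(641.8)/(0.3197 − 0.06572) − 5.597/(0.3197)²
  = 52.666/0.25398 − 54.761 = 207.36 − 54.761 = 152.60 atm
Z = PV_m/(RT) = (152.60)(0.3197)/((0.08206)(641.8)) = 48.786/52.666 = 0.9263

Z ≈ 0.9263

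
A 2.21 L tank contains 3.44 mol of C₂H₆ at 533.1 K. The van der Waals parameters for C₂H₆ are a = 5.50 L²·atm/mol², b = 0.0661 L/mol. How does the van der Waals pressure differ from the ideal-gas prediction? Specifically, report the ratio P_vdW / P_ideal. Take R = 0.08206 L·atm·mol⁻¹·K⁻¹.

Ideal: P_ideal = nRT/V = (3.44)(0.08206)(533.1)/2.21 = 68.0936 atm
vdW: P = nRT/(V − nb) − a n²/V² = 150.487/1.98262 − 65.0848/4.88410 = 75.9031 − 13.3259 = 62.5772 atm
Ratio = 62.5772/68.0936 = 0.9190

P_vdW / P_ideal ≈ 0.9190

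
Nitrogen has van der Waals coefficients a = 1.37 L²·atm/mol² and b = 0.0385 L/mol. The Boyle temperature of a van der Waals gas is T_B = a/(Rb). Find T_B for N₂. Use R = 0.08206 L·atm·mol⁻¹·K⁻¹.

T_B ≈ 433.6 K

For a van der Waals gas the second virial coefficient B₂ = b − a/(RT) vanishes at T_B = a/(Rb).
T_B = 1.37/(0.08206×0.0385) = 1.37/0.0031593 = 433.6 K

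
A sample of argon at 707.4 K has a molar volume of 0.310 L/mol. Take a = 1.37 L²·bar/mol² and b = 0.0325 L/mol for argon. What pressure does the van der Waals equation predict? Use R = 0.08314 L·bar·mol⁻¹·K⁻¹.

P ≈ 197.7 bar

P = RT/(V_m − b) − a/V_m²
RT/(V_m − b) = (0.08314)(707.4)/(0.310 − 0.0325) = 58.813/0.27750 = 211.94 bar
a/V_m² = 1.37/(0.310)² = 14.256 bar
P = 211.94 − 14.256 = 197.7 bar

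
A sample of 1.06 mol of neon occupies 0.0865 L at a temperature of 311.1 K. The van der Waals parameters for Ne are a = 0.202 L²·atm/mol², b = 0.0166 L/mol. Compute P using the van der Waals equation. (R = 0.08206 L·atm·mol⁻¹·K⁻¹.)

P ≈ 362.4 atm

P = nRT/(V − nb) − a n²/V²
nRT/(V − nb) = (1.06)(0.08206)(311.1)/(0.0865 − 1.06×0.0166) = 27.061/0.068904 = 392.73 atm
a n²/V² = (0.202)(1.06)²/(0.0865)² = 30.334 atm
P = 392.73 − 30.334 = 362.4 atm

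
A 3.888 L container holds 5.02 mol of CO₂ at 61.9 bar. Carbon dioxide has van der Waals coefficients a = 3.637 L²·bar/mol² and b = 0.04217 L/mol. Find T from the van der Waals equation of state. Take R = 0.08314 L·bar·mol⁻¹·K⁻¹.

T = (P + a n²/V²)(V − nb)/(nR)
P + a n²/V² = 61.9 + (3.637)(5.02)²/(3.888)² = 67.963 bar
V − nb = 3.888 − (5.02)(0.04217) = 3.6763 L
T = (67.963)(3.6763)/((5.02)(0.08314)) = 598.6 K

T ≈ 598.6 K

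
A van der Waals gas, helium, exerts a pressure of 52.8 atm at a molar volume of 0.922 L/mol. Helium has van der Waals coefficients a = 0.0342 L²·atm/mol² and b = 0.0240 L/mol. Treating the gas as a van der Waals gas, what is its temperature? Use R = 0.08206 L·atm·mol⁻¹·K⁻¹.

T ≈ 578.2 K

T = (P + a/V_m²)(V_m − b)/R
P + a/V_m² = 52.8 + 0.0342/(0.922)² = 52.840 atm
V_m − b = 0.922 − 0.0240 = 0.89800 L/mol
T = (52.840)(0.89800)/0.08206 = 578.2 K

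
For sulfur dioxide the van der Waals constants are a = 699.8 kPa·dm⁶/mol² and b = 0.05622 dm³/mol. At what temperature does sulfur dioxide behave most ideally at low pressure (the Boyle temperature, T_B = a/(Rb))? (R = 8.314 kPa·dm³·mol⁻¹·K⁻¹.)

For a van der Waals gas the second virial coefficient B₂ = b − a/(RT) vanishes at T_B = a/(Rb).
T_B = 699.8/(8.314×0.05622) = 699.8/0.46741 = 1497 K

T_B ≈ 1497 K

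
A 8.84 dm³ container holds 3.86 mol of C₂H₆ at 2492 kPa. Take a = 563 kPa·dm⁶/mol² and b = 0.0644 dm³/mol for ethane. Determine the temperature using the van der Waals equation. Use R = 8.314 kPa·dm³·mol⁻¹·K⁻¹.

T = (P + a n²/V²)(V − nb)/(nR)
P + a n²/V² = 2492 + (563)(3.86)²/(8.84)² = 2599.3 kPa
V − nb = 8.84 − (3.86)(0.0644) = 8.5914 dm³
T = (2599.3)(8.5914)/((3.86)(8.314)) = 695.9 K

T ≈ 695.9 K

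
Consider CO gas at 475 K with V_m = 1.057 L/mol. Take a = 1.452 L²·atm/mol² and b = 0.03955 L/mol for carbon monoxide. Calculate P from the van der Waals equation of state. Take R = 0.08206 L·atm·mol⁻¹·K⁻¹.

P = RT/(V_m − b) − a/V_m²
RT/(V_m − b) = (0.08206)(475)/(1.057 − 0.03955) = 38.979/1.0175 = 38.309 atm
a/V_m² = 1.452/(1.057)² = 1.2996 atm
P = 38.309 − 1.2996 = 37.01 atm

P ≈ 37.01 atm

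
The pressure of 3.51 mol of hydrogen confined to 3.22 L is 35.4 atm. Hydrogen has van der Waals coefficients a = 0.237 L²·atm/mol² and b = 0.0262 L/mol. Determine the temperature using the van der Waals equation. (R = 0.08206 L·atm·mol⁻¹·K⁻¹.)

T ≈ 387.5 K

T = (P + a n²/V²)(V − nb)/(nR)
P + a n²/V² = 35.4 + (0.237)(3.51)²/(3.22)² = 35.682 atm
V − nb = 3.22 − (3.51)(0.0262) = 3.1280 L
T = (35.682)(3.1280)/((3.51)(0.08206)) = 387.5 K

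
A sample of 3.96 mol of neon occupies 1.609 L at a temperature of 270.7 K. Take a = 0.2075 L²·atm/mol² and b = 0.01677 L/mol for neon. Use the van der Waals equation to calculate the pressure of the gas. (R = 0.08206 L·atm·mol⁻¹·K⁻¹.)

P ≈ 55.77 atm

P = nRT/(V − nb) − a n²/V²
nRT/(V − nb) = (3.96)(0.08206)(270.7)/(1.609 − 3.96×0.01677) = 87.966/1.5426 = 57.025 atm
a n²/V² = (0.2075)(3.96)²/(1.609)² = 1.2569 atm
P = 57.025 − 1.2569 = 55.77 atm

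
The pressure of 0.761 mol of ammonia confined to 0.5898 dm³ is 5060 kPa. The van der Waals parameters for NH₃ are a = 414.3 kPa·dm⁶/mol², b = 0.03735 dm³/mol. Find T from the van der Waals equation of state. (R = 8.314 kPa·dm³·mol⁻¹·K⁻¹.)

T = (P + a n²/V²)(V − nb)/(nR)
P + a n²/V² = 5060 + (414.3)(0.761)²/(0.5898)² = 5749.7 kPa
V − nb = 0.5898 − (0.761)(0.03735) = 0.56138 dm³
T = (5749.7)(0.56138)/((0.761)(8.314)) = 510.2 K

T ≈ 510.2 K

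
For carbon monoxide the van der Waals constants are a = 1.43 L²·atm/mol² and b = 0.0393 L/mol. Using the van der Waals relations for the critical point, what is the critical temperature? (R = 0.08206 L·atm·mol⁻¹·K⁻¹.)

For a van der Waals gas, T_c = 8a/(27Rb).
T_c = 8×1.43/(27×0.08206×0.0393) = 11.440/0.087074 = 131.4 K

T_c ≈ 131.4 K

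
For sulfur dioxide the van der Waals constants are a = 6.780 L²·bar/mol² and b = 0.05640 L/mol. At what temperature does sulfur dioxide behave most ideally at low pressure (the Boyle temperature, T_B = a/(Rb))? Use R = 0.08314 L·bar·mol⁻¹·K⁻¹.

For a van der Waals gas the second virial coefficient B₂ = b − a/(RT) vanishes at T_B = a/(Rb).
T_B = 6.780/(0.08314×0.05640) = 6.780/0.0046891 = 1446 K

T_B ≈ 1446 K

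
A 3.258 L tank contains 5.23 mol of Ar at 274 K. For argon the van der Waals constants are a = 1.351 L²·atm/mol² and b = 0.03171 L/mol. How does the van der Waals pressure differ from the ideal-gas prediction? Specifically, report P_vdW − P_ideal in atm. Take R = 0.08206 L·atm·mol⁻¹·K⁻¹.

ΔP ≈ -1.546 atm

Ideal: P_ideal = nRT/V = (5.23)(0.08206)(274)/3.258 = 36.0938 atm
vdW: P = nRT/(V − nb) − a n²/V² = 117.594/3.09216 − 36.9538/10.6146 = 38.0297 − 3.48141 = 34.5483 atm
ΔP = 34.5483 − 36.0938 = -1.546 atm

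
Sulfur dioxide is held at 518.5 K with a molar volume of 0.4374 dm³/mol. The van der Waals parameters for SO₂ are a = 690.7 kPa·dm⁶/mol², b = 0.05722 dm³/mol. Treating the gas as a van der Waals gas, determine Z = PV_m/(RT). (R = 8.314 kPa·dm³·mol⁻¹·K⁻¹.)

Z ≈ 0.7842

P = RT/(V_m − b) − a/V_m² = (8.314)(518.5)/(0.4374 − 0.05722) − 690.7/(0.4374)²
  = 4310.8/0.38018 − 3610.2 = 11339 − 3610.2 = 7729 kPa
Z = PV_m/(RT) = (7729)(0.4374)/((8.314)(518.5)) = 3380.7/4310.8 = 0.7842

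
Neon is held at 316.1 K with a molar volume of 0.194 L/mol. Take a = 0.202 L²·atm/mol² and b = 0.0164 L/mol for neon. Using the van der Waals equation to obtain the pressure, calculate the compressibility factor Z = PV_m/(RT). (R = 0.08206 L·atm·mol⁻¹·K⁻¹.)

P = RT/(V_m − b) − a/V_m² = (0.08206)(316.1)/(0.194 − 0.0164) − 0.202/(0.194)²
  = 25.939/0.17760 − 5.3672 = 146.05 − 5.3672 = 140.68 atm
Z = PV_m/(RT) = (140.68)(0.194)/((0.08206)(316.1)) = 27.292/25.939 = 1.052

Z ≈ 1.052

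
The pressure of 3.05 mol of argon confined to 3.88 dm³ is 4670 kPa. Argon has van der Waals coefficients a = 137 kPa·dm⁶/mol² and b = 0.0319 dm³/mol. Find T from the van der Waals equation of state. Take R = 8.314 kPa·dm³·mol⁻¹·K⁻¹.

T ≈ 709.3 K

T = (P + a n²/V²)(V − nb)/(nR)
P + a n²/V² = 4670 + (137)(3.05)²/(3.88)² = 4754.7 kPa
V − nb = 3.88 − (3.05)(0.0319) = 3.7827 dm³
T = (4754.7)(3.7827)/((3.05)(8.314)) = 709.3 K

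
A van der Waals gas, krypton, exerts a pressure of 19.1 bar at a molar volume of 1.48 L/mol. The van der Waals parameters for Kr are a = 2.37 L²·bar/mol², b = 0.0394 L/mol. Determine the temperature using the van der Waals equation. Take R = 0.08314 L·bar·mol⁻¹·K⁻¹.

T = (P + a/V_m²)(V_m − b)/R
P + a/V_m² = 19.1 + 2.37/(1.48)² = 20.182 bar
V_m − b = 1.48 − 0.0394 = 1.4406 L/mol
T = (20.182)(1.4406)/0.08314 = 349.7 K

T ≈ 349.7 K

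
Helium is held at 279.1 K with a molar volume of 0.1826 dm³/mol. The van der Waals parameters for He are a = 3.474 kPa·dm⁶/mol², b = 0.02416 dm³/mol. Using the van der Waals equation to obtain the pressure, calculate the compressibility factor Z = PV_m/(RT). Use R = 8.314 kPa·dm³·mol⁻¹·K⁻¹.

P = RT/(V_m − b) − a/V_m² = (8.314)(279.1)/(0.1826 − 0.02416) − 3.474/(0.1826)²
  = 2320.4/0.15844 − 104.19 = 14645 − 104.19 = 14541 kPa
Z = PV_m/(RT) = (14541)(0.1826)/((8.314)(279.1)) = 2655.2/2320.4 = 1.144

Z ≈ 1.144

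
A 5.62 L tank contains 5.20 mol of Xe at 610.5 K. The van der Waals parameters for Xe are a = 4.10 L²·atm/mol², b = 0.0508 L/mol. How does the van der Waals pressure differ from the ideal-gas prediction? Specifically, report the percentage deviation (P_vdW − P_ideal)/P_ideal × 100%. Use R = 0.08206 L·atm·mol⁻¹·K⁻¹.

Ideal: P_ideal = nRT/V = (5.20)(0.08206)(610.5)/5.62 = 46.3537 atm
vdW: P = nRT/(V − nb) − a n²/V² = 260.508/5.35584 − 110.864/31.5844 = 48.6400 − 3.51009 = 45.1299 atm
% deviation = (45.1299 − 46.3537)/46.3537 × 100% = -2.64%

-2.64 %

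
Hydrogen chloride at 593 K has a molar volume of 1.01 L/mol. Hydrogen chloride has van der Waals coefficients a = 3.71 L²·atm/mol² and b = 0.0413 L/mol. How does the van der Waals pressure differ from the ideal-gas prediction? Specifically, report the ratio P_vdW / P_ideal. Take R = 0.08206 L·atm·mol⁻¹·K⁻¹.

Ideal: P_ideal = RT/V_m = (0.08206)(593)/1.01 = 48.1798 atm
vdW: P = RT/(V_m − b) − a/V_m² = 48.6616/0.968700 − 3.71/1.02010 = 50.2339 − 3.63690 = 46.5970 atm
Ratio = 46.5970/48.1798 = 0.9671

P_vdW / P_ideal ≈ 0.9671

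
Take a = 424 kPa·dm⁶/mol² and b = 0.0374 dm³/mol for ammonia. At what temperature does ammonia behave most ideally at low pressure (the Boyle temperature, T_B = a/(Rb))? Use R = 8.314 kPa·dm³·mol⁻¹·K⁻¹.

For a van der Waals gas the second virial coefficient B₂ = b − a/(RT) vanishes at T_B = a/(Rb).
T_B = 424/(8.314×0.0374) = 424/0.31094 = 1364 K

T_B ≈ 1364 K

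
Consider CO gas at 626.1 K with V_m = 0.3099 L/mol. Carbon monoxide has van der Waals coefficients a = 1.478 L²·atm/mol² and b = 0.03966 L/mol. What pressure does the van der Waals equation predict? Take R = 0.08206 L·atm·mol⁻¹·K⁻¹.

P ≈ 174.7 atm

P = RT/(V_m − b) − a/V_m²
RT/(V_m − b) = (0.08206)(626.1)/(0.3099 − 0.03966) = 51.378/0.27024 = 190.12 atm
a/V_m² = 1.478/(0.3099)² = 15.390 atm
P = 190.12 − 15.390 = 174.7 atm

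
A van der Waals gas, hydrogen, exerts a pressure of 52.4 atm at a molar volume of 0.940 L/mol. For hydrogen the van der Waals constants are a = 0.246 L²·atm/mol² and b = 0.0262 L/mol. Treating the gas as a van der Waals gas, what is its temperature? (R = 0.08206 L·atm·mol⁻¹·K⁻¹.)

T ≈ 586.6 K

T = (P + a/V_m²)(V_m − b)/R
P + a/V_m² = 52.4 + 0.246/(0.940)² = 52.678 atm
V_m − b = 0.940 − 0.0262 = 0.91380 L/mol
T = (52.678)(0.91380)/0.08206 = 586.6 K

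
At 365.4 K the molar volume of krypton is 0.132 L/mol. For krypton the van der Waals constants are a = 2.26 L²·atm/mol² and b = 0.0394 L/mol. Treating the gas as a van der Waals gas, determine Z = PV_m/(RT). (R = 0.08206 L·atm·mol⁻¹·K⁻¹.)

Z ≈ 0.8545

P = RT/(V_m − b) − a/V_m² = (0.08206)(365.4)/(0.132 − 0.0394) − 2.26/(0.132)²
  = 29.985/0.092600 − 129.71 = 323.81 − 129.71 = 194.10 atm
Z = PV_m/(RT) = (194.10)(0.132)/((0.08206)(365.4)) = 25.621/29.985 = 0.8545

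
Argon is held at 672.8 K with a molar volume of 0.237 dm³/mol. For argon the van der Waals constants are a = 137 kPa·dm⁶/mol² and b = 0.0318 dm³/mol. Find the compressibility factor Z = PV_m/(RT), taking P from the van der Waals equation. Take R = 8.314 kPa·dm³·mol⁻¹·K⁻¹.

Z ≈ 1.052

P = RT/(V_m − b) − a/V_m² = (8.314)(672.8)/(0.237 − 0.0318) − 137/(0.237)²
  = 5593.7/0.20520 − 2439.1 = 27260 − 2439.1 = 24821 kPa
Z = PV_m/(RT) = (24821)(0.237)/((8.314)(672.8)) = 5882.6/5593.7 = 1.052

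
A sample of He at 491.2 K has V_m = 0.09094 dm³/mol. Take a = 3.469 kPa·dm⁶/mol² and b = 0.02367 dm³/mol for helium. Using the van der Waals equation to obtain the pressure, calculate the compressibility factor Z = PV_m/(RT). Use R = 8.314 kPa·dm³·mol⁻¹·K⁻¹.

Z ≈ 1.343

P = RT/(V_m − b) − a/V_m² = (8.314)(491.2)/(0.09094 − 0.02367) − 3.469/(0.09094)²
  = 4083.8/0.067270 − 419.46 = 60708 − 419.46 = 60289 kPa
Z = PV_m/(RT) = (60289)(0.09094)/((8.314)(491.2)) = 5482.7/4083.8 = 1.343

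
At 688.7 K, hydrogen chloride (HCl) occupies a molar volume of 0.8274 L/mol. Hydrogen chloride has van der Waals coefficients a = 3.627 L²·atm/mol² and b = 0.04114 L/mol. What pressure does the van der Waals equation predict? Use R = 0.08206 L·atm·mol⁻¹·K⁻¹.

P ≈ 66.58 atm

P = RT/(V_m − b) − a/V_m²
RT/(V_m − b) = (0.08206)(688.7)/(0.8274 − 0.04114) = 56.515/0.78626 = 71.878 atm
a/V_m² = 3.627/(0.8274)² = 5.2981 atm
P = 71.878 − 5.2981 = 66.58 atm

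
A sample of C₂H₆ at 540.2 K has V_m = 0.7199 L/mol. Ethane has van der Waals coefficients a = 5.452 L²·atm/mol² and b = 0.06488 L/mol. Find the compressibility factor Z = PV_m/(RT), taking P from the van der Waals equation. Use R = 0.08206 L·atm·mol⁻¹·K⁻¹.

Z ≈ 0.9282

P = RT/(V_m − b) − a/V_m² = (0.08206)(540.2)/(0.7199 − 0.06488) − 5.452/(0.7199)²
  = 44.329/0.65502 − 10.520 = 67.676 − 10.520 = 57.156 atm
Z = PV_m/(RT) = (57.156)(0.7199)/((0.08206)(540.2)) = 41.147/44.329 = 0.9282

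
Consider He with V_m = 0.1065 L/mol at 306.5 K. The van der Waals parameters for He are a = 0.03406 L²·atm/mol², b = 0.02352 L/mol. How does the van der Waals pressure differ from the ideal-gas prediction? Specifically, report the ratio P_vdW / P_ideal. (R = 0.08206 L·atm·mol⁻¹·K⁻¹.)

P_vdW / P_ideal ≈ 1.271

Ideal: P_ideal = RT/V_m = (0.08206)(306.5)/0.1065 = 236.163 atm
vdW: P = RT/(V_m − b) − a/V_m² = 25.1514/0.0829800 − 0.03406/0.0113423 = 303.102 − 3.00292 = 300.099 atm
Ratio = 300.099/236.163 = 1.271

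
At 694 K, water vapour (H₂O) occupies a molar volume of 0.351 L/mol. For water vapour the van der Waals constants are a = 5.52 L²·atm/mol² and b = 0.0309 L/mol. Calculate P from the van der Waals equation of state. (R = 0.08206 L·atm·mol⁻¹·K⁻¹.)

P ≈ 133.1 atm

P = RT/(V_m − b) − a/V_m²
RT/(V_m − b) = (0.08206)(694)/(0.351 − 0.0309) = 56.950/0.32010 = 177.91 atm
a/V_m² = 5.52/(0.351)² = 44.805 atm
P = 177.91 − 44.805 = 133.1 atm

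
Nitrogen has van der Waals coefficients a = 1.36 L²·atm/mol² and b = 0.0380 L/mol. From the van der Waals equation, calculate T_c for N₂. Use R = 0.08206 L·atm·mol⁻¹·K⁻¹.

For a van der Waals gas, T_c = 8a/(27Rb).
T_c = 8×1.36/(27×0.08206×0.0380) = 10.880/0.084194 = 129.2 K

T_c ≈ 129.2 K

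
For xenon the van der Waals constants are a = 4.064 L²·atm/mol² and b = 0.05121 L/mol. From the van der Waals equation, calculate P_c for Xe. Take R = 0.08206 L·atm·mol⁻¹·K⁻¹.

For a van der Waals gas, P_c = a/(27b²).
P_c = 4.064/(27×(0.05121)²) = 4.064/0.070807 = 57.40 atm

P_c ≈ 57.40 atm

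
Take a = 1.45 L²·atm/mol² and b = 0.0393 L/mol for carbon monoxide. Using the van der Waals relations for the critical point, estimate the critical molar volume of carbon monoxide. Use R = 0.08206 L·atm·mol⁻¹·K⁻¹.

For a van der Waals gas, V_m,c = 3b.
V_m,c = 3×0.0393 = 0.1179 L/mol

V_m,c ≈ 0.1179 L/mol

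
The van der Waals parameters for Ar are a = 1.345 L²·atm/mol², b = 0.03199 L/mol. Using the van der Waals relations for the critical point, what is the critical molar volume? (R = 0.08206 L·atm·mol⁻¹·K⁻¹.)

V_m,c ≈ 0.09597 L/mol

For a van der Waals gas, V_m,c = 3b.
V_m,c = 3×0.03199 = 0.09597 L/mol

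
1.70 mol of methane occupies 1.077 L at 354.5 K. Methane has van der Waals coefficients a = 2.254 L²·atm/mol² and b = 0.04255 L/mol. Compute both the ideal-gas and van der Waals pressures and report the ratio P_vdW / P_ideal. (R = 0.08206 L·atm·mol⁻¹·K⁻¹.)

Ideal: P_ideal = nRT/V = (1.70)(0.08206)(354.5)/1.077 = 45.9178 atm
vdW: P = nRT/(V − nb) − a n²/V² = 49.4535/1.00467 − 6.51406/1.15993 = 49.2236 − 5.61591 = 43.6077 atm
Ratio = 43.6077/45.9178 = 0.9497

P_vdW / P_ideal ≈ 0.9497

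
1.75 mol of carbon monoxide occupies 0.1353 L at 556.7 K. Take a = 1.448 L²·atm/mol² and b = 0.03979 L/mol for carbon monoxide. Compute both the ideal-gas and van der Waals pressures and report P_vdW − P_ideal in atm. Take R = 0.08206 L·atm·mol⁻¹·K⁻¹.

Ideal: P_ideal = nRT/V = (1.75)(0.08206)(556.7)/0.1353 = 590.871 atm
vdW: P = nRT/(V − nb) − a n²/V² = 79.9449/0.0656675 − 4.43450/0.0183061 = 1217.42 − 242.242 = 975.18 atm
ΔP = 975.18 − 590.871 = 384.3 atm

ΔP ≈ 384.3 atm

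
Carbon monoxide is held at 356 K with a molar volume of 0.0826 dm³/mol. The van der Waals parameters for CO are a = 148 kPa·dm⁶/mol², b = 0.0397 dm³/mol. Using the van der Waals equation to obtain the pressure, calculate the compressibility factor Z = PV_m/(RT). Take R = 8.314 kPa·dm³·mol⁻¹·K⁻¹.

Z ≈ 1.320

P = RT/(V_m − b) − a/V_m² = (8.314)(356)/(0.0826 − 0.0397) − 148/(0.0826)²
  = 2959.8/0.042900 − 21692 = 68993 − 21692 = 47301 kPa
Z = PV_m/(RT) = (47301)(0.0826)/((8.314)(356)) = 3907.1/2959.8 = 1.320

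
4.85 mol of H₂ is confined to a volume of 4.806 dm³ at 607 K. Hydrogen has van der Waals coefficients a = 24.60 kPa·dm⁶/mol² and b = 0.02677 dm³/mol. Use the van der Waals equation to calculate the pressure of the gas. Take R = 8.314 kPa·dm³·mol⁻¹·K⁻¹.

P = nRT/(V − nb) − a n²/V²
nRT/(V − nb) = (4.85)(8.314)(607)/(4.806 − 4.85×0.02677) = 24476/4.6762 = 5234.2 kPa
a n²/V² = (24.60)(4.85)²/(4.806)² = 25.052 kPa
P = 5234.2 − 25.052 = 5209 kPa

P ≈ 5209 kPa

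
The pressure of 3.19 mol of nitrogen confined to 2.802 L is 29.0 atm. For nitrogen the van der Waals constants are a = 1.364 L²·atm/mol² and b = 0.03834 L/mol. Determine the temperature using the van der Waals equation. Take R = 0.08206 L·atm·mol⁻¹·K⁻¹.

T ≈ 315.0 K

T = (P + a n²/V²)(V − nb)/(nR)
P + a n²/V² = 29.0 + (1.364)(3.19)²/(2.802)² = 30.768 atm
V − nb = 2.802 − (3.19)(0.03834) = 2.6797 L
T = (30.768)(2.6797)/((3.19)(0.08206)) = 315.0 K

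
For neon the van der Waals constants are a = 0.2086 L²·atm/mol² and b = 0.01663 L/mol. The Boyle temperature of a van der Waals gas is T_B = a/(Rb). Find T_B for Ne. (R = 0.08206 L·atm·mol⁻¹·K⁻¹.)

T_B ≈ 152.9 K

For a van der Waals gas the second virial coefficient B₂ = b − a/(RT) vanishes at T_B = a/(Rb).
T_B = 0.2086/(0.08206×0.01663) = 0.2086/0.0013647 = 152.9 K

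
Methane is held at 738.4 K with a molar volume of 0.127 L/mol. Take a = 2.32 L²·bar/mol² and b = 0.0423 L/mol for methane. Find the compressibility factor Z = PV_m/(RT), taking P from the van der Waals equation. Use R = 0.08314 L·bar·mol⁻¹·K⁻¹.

Z ≈ 1.202

P = RT/(V_m − b) − a/V_m² = (0.08314)(738.4)/(0.127 − 0.0423) − 2.32/(0.127)²
  = 61.391/0.084700 − 143.84 = 724.81 − 143.84 = 580.97 bar
Z = PV_m/(RT) = (580.97)(0.127)/((0.08314)(738.4)) = 73.783/61.391 = 1.202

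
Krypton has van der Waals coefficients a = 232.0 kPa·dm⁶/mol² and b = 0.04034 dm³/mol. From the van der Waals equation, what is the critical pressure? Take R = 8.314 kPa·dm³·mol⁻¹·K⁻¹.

P_c ≈ 5280 kPa

For a van der Waals gas, P_c = a/(27b²).
P_c = 232.0/(27×(0.04034)²) = 232.0/0.043938 = 5280 kPa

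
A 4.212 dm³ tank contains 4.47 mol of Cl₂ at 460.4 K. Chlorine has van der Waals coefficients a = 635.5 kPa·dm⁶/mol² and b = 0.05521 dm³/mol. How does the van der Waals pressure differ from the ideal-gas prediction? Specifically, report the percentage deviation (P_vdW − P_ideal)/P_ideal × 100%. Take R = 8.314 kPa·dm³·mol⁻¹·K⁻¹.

-11.40 %

Ideal: P_ideal = nRT/V = (4.47)(8.314)(460.4)/4.212 = 4062.23 kPa
vdW: P = nRT/(V − nb) − a n²/V² = 17110.1/3.96521 − 12697.9/17.7409 = 4315.06 − 715.742 = 3599.32 kPa
% deviation = (3599.32 − 4062.23)/4062.23 × 100% = -11.40%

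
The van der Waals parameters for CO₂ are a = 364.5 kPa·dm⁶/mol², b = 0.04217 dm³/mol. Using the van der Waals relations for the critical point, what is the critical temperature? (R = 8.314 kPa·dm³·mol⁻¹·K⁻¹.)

For a van der Waals gas, T_c = 8a/(27Rb).
T_c = 8×364.5/(27×8.314×0.04217) = 2916.0/9.4662 = 308.0 K

T_c ≈ 308.0 K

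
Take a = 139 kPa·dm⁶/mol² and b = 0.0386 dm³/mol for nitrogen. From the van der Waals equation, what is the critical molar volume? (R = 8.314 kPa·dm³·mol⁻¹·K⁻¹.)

V_m,c ≈ 0.1158 dm³/mol

For a van der Waals gas, V_m,c = 3b.
V_m,c = 3×0.0386 = 0.1158 dm³/mol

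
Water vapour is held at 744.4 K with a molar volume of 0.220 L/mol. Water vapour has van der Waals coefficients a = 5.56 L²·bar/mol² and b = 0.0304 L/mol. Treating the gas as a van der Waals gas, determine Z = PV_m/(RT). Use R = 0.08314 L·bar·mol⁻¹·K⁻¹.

P = RT/(V_m − b) − a/V_m² = (0.08314)(744.4)/(0.220 − 0.0304) − 5.56/(0.220)²
  = 61.889/0.18960 − 114.88 = 326.42 − 114.88 = 211.54 bar
Z = PV_m/(RT) = (211.54)(0.220)/((0.08314)(744.4)) = 46.539/61.889 = 0.7520

Z ≈ 0.7520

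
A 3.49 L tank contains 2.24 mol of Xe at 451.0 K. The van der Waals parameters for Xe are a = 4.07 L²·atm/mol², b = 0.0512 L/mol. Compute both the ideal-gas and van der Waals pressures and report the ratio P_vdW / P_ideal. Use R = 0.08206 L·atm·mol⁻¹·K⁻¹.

P_vdW / P_ideal ≈ 0.9634

Ideal: P_ideal = nRT/V = (2.24)(0.08206)(451.0)/3.49 = 23.7537 atm
vdW: P = nRT/(V − nb) − a n²/V² = 82.9003/3.37531 − 20.4216/12.1801 = 24.5608 − 1.67664 = 22.8842 atm
Ratio = 22.8842/23.7537 = 0.9634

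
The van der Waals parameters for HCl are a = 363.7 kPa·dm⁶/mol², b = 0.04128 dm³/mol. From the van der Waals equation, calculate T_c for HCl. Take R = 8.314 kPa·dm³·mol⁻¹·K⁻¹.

For a van der Waals gas, T_c = 8a/(27Rb).
T_c = 8×363.7/(27×8.314×0.04128) = 2909.6/9.2665 = 314.0 K

T_c ≈ 314.0 K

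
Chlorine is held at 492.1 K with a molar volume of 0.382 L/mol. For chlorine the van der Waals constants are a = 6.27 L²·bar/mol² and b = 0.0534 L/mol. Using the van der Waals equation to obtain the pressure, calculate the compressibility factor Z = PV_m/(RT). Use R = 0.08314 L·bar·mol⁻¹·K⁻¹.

Z ≈ 0.7613

P = RT/(V_m − b) − a/V_m² = (0.08314)(492.1)/(0.382 − 0.0534) − 6.27/(0.382)²
  = 40.913/0.32860 − 42.968 = 124.51 − 42.968 = 81.54 bar
Z = PV_m/(RT) = (81.54)(0.382)/((0.08314)(492.1)) = 31.148/40.913 = 0.7613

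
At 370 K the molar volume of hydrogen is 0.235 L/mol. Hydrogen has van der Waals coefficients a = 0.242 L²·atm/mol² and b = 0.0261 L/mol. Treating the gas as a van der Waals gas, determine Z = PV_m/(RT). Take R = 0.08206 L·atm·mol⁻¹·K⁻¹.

P = RT/(V_m − b) − a/V_m² = (0.08206)(370)/(0.235 − 0.0261) − 0.242/(0.235)²
  = 30.362/0.20890 − 4.3821 = 145.34 − 4.3821 = 140.96 atm
Z = PV_m/(RT) = (140.96)(0.235)/((0.08206)(370)) = 33.126/30.362 = 1.091

Z ≈ 1.091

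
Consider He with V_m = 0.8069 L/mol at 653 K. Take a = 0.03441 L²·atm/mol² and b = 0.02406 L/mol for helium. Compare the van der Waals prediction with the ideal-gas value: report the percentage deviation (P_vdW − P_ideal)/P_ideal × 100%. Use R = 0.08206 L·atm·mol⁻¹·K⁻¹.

2.99 %

Ideal: P_ideal = RT/V_m = (0.08206)(653)/0.8069 = 66.4087 atm
vdW: P = RT/(V_m − b) − a/V_m² = 53.5852/0.782840 − 0.03441/0.651088 = 68.4497 − 0.0528500 = 68.3969 atm
% deviation = (68.3969 − 66.4087)/66.4087 × 100% = 2.99%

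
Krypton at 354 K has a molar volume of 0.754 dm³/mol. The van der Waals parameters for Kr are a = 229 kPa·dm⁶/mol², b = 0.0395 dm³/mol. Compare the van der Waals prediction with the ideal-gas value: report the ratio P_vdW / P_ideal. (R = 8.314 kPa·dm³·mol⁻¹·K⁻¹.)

Ideal: P_ideal = RT/V_m = (8.314)(354)/0.754 = 3903.39 kPa
vdW: P = RT/(V_m − b) − a/V_m² = 2943.16/0.714500 − 229/0.568516 = 4119.19 − 402.803 = 3716.39 kPa
Ratio = 3716.39/3903.39 = 0.9521

P_vdW / P_ideal ≈ 0.9521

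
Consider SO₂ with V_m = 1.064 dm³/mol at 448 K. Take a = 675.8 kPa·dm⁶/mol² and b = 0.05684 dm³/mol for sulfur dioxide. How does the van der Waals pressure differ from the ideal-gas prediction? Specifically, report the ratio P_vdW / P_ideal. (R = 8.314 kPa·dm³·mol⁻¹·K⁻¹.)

P_vdW / P_ideal ≈ 0.8859

Ideal: P_ideal = RT/V_m = (8.314)(448)/1.064 = 3500.63 kPa
vdW: P = RT/(V_m − b) − a/V_m² = 3724.67/1.00716 − 675.8/1.13210 = 3698.19 − 596.944 = 3101.25 kPa
Ratio = 3101.25/3500.63 = 0.8859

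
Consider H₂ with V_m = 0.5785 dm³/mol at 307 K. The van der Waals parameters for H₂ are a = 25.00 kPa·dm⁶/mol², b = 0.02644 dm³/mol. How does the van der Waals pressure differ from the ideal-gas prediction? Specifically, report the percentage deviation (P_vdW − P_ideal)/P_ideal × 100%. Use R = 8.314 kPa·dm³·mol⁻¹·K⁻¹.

3.10 %

Ideal: P_ideal = RT/V_m = (8.314)(307)/0.5785 = 4412.10 kPa
vdW: P = RT/(V_m − b) − a/V_m² = 2552.40/0.552060 − 25.00/0.334662 = 4623.41 − 74.7022 = 4548.71 kPa
% deviation = (4548.71 − 4412.10)/4412.10 × 100% = 3.10%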